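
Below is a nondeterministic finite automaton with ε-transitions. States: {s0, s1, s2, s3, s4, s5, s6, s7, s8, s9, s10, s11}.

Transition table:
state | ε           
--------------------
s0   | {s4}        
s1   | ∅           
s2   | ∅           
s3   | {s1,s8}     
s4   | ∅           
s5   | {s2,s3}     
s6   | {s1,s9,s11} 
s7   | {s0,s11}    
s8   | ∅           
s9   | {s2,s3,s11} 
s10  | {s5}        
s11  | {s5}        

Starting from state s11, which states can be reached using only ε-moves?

{s1, s2, s3, s5, s8, s11}

Start with {s11}.
From s11 via ε: add s5.
From s5 via ε: add s2, s3.
From s3 via ε: add s1, s8.
No new states can be added; the closed set is {s1, s2, s3, s5, s8, s11}.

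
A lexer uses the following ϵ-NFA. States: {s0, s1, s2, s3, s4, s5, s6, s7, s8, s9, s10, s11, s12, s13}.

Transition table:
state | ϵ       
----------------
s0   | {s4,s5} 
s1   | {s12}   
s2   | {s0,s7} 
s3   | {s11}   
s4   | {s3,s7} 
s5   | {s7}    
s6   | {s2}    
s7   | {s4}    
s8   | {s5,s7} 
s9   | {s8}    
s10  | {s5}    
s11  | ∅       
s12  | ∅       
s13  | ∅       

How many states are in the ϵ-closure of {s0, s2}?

7

Start with {s0, s2}.
From s0 via ϵ: add s4, s5.
From s2 via ϵ: add s7.
From s4 via ϵ: add s3.
From s3 via ϵ: add s11.
ϵ-closure = {s0, s2, s3, s4, s5, s7, s11}, which has 7 states.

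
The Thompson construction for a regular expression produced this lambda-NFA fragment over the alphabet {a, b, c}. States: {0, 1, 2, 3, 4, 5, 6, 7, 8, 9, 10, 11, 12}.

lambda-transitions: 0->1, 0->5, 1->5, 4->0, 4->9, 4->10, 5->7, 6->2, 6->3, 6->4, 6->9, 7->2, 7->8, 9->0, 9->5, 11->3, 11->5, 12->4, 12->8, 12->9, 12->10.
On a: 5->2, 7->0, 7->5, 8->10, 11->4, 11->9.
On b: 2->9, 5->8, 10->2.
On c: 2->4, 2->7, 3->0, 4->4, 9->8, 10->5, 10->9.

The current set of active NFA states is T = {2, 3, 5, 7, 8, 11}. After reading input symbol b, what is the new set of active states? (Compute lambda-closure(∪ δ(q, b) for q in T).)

2 on b → {9}.
5 on b → {8}.
No b-transition from 3, 7, 8, 11.
Union after reading b: {8, 9}.
Now take the lambda-closure:
From 9 via lambda: add 0, 5.
From 0 via lambda: add 1.
From 5 via lambda: add 7.
From 7 via lambda: add 2.
No new states can be added; the closed set is {0, 1, 2, 5, 7, 8, 9}.

{0, 1, 2, 5, 7, 8, 9}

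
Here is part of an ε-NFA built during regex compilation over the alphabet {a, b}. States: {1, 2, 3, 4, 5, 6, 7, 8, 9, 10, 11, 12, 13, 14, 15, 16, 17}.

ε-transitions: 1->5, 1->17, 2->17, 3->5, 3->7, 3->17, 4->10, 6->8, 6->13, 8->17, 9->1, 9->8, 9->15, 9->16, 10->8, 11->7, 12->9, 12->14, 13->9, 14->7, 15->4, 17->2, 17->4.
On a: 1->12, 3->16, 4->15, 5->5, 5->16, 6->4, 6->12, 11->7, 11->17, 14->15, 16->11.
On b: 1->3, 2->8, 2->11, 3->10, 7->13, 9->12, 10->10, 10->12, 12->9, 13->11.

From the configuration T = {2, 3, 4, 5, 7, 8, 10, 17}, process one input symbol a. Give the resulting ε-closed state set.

3 on a → {16}.
4 on a → {15}.
5 on a → {5, 16}.
No a-transition from 2, 7, 8, 10, 17.
Union after reading a: {5, 15, 16}.
Now take the ε-closure:
From 15 via ε: add 4.
From 4 via ε: add 10.
From 10 via ε: add 8.
From 8 via ε: add 17.
From 17 via ε: add 2.
No new states can be added; the closed set is {2, 4, 5, 8, 10, 15, 16, 17}.

{2, 4, 5, 8, 10, 15, 16, 17}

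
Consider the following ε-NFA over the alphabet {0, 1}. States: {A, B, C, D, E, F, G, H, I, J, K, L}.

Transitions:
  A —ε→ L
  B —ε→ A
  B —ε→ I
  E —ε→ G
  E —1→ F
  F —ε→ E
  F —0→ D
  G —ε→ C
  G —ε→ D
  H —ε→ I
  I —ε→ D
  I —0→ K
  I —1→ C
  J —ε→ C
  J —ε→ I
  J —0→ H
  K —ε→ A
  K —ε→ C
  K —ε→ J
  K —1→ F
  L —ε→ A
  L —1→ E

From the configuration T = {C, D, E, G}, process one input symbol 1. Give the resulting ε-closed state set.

{C, D, E, F, G}

E on 1 → {F}.
No 1-transition from C, D, G.
Union after reading 1: {F}.
Now take the ε-closure:
From F via ε: add E.
From E via ε: add G.
From G via ε: add C, D.
No new states can be added; the closed set is {C, D, E, F, G}.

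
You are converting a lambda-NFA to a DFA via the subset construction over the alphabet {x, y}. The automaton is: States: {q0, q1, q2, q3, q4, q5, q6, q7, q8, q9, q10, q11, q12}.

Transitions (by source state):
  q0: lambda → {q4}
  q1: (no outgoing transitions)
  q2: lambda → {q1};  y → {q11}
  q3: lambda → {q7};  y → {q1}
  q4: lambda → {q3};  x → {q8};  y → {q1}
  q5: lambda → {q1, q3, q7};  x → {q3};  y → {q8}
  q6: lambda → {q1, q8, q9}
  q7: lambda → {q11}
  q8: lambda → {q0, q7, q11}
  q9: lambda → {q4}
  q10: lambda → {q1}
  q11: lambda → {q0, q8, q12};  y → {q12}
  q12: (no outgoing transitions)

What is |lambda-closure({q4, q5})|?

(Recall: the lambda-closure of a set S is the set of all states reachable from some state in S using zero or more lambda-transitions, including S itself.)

9

Start with {q4, q5}.
From q4 via lambda: add q3.
From q5 via lambda: add q1, q7.
From q7 via lambda: add q11.
From q11 via lambda: add q0, q8, q12.
lambda-closure = {q0, q1, q3, q4, q5, q7, q8, q11, q12}, which has 9 states.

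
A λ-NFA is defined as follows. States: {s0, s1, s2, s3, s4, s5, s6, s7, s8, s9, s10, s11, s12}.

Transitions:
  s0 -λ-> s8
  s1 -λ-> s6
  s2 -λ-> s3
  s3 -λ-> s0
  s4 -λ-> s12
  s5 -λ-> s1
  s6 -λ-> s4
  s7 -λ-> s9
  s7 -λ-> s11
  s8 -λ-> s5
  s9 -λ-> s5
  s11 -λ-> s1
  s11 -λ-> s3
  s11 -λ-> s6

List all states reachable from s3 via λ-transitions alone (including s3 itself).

Start with {s3}.
From s3 via λ: add s0.
From s0 via λ: add s8.
From s8 via λ: add s5.
From s5 via λ: add s1.
From s1 via λ: add s6.
From s6 via λ: add s4.
From s4 via λ: add s12.
No new states can be added; the closed set is {s0, s1, s3, s4, s5, s6, s8, s12}.

{s0, s1, s3, s4, s5, s6, s8, s12}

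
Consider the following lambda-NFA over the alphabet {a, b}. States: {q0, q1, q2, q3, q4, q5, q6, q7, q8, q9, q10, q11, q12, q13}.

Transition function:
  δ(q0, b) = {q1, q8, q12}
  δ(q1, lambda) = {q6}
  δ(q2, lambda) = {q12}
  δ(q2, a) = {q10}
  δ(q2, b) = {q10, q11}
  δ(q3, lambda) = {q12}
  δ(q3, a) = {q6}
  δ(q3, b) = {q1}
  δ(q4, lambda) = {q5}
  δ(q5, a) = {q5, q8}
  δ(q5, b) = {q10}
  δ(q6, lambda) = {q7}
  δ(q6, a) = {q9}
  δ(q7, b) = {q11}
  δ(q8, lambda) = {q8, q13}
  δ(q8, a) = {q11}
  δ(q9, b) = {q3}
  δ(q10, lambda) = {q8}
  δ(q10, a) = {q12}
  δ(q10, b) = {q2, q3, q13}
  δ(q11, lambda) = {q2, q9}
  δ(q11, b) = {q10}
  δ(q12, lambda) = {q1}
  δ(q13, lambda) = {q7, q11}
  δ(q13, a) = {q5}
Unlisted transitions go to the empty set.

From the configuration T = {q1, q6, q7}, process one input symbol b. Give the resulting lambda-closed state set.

{q1, q2, q6, q7, q9, q11, q12}

q7 on b → {q11}.
No b-transition from q1, q6.
Union after reading b: {q11}.
Now take the lambda-closure:
From q11 via lambda: add q2, q9.
From q2 via lambda: add q12.
From q12 via lambda: add q1.
From q1 via lambda: add q6.
From q6 via lambda: add q7.
No new states can be added; the closed set is {q1, q2, q6, q7, q9, q11, q12}.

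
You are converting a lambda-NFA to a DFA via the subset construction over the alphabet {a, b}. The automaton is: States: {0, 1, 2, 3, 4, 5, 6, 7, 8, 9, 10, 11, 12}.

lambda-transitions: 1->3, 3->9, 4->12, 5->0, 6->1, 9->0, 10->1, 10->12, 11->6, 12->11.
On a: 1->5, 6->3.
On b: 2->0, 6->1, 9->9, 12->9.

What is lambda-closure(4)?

Start with {4}.
From 4 via lambda: add 12.
From 12 via lambda: add 11.
From 11 via lambda: add 6.
From 6 via lambda: add 1.
From 1 via lambda: add 3.
From 3 via lambda: add 9.
From 9 via lambda: add 0.
No new states can be added; the closed set is {0, 1, 3, 4, 6, 9, 11, 12}.

{0, 1, 3, 4, 6, 9, 11, 12}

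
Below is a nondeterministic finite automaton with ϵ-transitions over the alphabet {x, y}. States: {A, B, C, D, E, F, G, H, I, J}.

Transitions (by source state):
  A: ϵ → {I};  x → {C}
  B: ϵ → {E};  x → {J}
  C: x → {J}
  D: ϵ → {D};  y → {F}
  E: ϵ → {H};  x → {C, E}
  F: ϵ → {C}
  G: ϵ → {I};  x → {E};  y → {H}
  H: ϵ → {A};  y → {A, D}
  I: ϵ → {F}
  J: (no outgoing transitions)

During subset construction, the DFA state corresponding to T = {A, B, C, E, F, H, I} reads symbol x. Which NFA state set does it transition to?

A on x → {C}.
B on x → {J}.
C on x → {J}.
E on x → {C, E}.
No x-transition from F, H, I.
Union after reading x: {C, E, J}.
Now take the ϵ-closure:
From E via ϵ: add H.
From H via ϵ: add A.
From A via ϵ: add I.
From I via ϵ: add F.
No new states can be added; the closed set is {A, C, E, F, H, I, J}.

{A, C, E, F, H, I, J}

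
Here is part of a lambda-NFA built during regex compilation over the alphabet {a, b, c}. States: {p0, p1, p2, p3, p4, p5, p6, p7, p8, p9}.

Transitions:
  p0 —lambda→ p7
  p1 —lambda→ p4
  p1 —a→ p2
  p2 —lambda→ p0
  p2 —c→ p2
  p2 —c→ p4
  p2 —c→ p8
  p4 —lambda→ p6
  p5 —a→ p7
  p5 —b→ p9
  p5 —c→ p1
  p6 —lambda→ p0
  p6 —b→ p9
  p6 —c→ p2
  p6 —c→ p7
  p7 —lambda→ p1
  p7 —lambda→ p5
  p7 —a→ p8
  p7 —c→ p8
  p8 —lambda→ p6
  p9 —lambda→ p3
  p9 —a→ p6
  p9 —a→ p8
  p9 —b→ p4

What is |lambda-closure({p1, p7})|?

Start with {p1, p7}.
From p1 via lambda: add p4.
From p7 via lambda: add p5.
From p4 via lambda: add p6.
From p6 via lambda: add p0.
lambda-closure = {p0, p1, p4, p5, p6, p7}, which has 6 states.

6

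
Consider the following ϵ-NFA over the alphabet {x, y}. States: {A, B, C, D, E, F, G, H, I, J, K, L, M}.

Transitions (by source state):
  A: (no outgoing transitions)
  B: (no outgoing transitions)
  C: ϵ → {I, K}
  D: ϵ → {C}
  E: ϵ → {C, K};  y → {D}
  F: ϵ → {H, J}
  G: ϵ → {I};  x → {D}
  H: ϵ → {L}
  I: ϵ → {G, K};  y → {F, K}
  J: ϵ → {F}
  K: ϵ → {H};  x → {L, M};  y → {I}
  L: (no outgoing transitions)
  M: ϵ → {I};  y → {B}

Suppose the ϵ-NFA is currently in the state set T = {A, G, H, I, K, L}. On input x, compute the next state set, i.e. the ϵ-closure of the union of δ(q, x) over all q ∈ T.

G on x → {D}.
K on x → {L, M}.
No x-transition from A, H, I, L.
Union after reading x: {D, L, M}.
Now take the ϵ-closure:
From D via ϵ: add C.
From M via ϵ: add I.
From C via ϵ: add K.
From I via ϵ: add G.
From K via ϵ: add H.
No new states can be added; the closed set is {C, D, G, H, I, K, L, M}.

{C, D, G, H, I, K, L, M}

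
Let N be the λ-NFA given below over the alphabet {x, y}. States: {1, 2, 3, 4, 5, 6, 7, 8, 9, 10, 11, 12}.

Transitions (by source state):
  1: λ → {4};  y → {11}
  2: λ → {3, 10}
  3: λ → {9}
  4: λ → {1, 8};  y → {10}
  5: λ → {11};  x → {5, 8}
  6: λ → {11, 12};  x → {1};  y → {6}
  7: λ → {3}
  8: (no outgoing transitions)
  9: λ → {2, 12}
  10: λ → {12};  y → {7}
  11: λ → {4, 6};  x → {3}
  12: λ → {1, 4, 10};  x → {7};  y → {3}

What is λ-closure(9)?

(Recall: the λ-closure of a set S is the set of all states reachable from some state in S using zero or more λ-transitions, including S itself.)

{1, 2, 3, 4, 8, 9, 10, 12}

Start with {9}.
From 9 via λ: add 2, 12.
From 2 via λ: add 3, 10.
From 12 via λ: add 1, 4.
From 4 via λ: add 8.
No new states can be added; the closed set is {1, 2, 3, 4, 8, 9, 10, 12}.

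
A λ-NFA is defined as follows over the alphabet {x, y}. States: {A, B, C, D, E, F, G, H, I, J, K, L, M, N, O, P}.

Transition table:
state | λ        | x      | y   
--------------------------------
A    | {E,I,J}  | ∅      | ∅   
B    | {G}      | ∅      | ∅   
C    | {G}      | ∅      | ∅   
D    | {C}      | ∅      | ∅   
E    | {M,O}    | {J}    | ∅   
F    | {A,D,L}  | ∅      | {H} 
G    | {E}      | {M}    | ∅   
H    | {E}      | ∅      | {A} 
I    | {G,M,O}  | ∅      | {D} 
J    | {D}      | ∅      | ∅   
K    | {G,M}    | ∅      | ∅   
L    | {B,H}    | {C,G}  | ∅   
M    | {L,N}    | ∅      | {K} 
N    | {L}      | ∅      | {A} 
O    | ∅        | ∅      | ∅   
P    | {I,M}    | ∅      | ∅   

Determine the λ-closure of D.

{B, C, D, E, G, H, L, M, N, O}

Start with {D}.
From D via λ: add C.
From C via λ: add G.
From G via λ: add E.
From E via λ: add M, O.
From M via λ: add L, N.
From L via λ: add B, H.
No new states can be added; the closed set is {B, C, D, E, G, H, L, M, N, O}.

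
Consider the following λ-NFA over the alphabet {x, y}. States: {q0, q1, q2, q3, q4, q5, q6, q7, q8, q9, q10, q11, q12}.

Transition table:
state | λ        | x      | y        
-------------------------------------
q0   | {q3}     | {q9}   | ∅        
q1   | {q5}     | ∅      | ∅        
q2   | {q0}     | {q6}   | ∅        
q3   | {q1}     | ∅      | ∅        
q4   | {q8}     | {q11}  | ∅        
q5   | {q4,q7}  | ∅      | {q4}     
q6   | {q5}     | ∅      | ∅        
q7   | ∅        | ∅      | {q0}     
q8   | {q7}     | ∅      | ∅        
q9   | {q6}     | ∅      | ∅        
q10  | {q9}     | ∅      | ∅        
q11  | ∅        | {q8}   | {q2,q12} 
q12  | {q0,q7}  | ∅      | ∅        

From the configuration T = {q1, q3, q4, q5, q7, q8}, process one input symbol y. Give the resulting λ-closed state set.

{q0, q1, q3, q4, q5, q7, q8}

q5 on y → {q4}.
q7 on y → {q0}.
No y-transition from q1, q3, q4, q8.
Union after reading y: {q0, q4}.
Now take the λ-closure:
From q0 via λ: add q3.
From q4 via λ: add q8.
From q3 via λ: add q1.
From q8 via λ: add q7.
From q1 via λ: add q5.
No new states can be added; the closed set is {q0, q1, q3, q4, q5, q7, q8}.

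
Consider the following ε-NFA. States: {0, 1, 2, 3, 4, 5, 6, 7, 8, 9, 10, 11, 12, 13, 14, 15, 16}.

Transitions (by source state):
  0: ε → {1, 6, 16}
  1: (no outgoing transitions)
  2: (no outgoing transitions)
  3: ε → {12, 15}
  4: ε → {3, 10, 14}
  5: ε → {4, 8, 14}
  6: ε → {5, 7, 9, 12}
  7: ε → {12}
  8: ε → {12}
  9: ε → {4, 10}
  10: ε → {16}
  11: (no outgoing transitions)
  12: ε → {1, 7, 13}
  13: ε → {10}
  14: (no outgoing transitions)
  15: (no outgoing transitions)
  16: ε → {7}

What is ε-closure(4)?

Start with {4}.
From 4 via ε: add 3, 10, 14.
From 3 via ε: add 12, 15.
From 10 via ε: add 16.
From 12 via ε: add 1, 7, 13.
No new states can be added; the closed set is {1, 3, 4, 7, 10, 12, 13, 14, 15, 16}.

{1, 3, 4, 7, 10, 12, 13, 14, 15, 16}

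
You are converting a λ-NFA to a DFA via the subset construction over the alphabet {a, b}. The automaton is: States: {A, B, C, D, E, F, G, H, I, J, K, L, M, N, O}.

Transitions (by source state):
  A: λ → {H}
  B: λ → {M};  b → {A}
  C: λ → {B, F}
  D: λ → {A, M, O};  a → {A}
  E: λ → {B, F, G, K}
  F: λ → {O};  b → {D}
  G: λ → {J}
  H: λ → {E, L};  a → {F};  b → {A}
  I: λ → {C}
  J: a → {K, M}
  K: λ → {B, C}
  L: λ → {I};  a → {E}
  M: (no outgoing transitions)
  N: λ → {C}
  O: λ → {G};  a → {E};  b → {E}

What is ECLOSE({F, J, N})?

{B, C, F, G, J, M, N, O}

Start with {F, J, N}.
From F via λ: add O.
From N via λ: add C.
From C via λ: add B.
From O via λ: add G.
From B via λ: add M.
No new states can be added; the closed set is {B, C, F, G, J, M, N, O}.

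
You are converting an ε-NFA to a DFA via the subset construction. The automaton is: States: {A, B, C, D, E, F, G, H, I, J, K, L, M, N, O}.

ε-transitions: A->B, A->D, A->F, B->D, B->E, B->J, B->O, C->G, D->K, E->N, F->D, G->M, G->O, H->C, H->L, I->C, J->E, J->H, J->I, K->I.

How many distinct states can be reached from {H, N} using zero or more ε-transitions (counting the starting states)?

7

Start with {H, N}.
From H via ε: add C, L.
From C via ε: add G.
From G via ε: add M, O.
ε-closure = {C, G, H, L, M, N, O}, which has 7 states.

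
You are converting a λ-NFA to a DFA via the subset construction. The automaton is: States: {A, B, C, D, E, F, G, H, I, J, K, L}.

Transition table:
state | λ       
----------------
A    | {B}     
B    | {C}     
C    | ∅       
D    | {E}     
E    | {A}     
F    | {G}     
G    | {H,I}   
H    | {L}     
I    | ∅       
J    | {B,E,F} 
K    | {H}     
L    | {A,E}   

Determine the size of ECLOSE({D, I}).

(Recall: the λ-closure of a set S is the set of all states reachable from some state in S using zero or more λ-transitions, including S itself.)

Start with {D, I}.
From D via λ: add E.
From E via λ: add A.
From A via λ: add B.
From B via λ: add C.
λ-closure = {A, B, C, D, E, I}, which has 6 states.

6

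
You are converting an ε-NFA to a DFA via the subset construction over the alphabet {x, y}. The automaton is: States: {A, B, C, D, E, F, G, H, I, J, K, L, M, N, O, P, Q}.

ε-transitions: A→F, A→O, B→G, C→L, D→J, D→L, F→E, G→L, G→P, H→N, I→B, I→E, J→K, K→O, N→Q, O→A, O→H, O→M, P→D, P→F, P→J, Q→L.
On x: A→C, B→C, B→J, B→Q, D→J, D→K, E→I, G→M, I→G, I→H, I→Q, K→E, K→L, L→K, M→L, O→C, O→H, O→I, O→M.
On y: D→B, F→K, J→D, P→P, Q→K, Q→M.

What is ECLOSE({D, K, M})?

Start with {D, K, M}.
From D via ε: add J, L.
From K via ε: add O.
From O via ε: add A, H.
From A via ε: add F.
From H via ε: add N.
From F via ε: add E.
From N via ε: add Q.
No new states can be added; the closed set is {A, D, E, F, H, J, K, L, M, N, O, Q}.

{A, D, E, F, H, J, K, L, M, N, O, Q}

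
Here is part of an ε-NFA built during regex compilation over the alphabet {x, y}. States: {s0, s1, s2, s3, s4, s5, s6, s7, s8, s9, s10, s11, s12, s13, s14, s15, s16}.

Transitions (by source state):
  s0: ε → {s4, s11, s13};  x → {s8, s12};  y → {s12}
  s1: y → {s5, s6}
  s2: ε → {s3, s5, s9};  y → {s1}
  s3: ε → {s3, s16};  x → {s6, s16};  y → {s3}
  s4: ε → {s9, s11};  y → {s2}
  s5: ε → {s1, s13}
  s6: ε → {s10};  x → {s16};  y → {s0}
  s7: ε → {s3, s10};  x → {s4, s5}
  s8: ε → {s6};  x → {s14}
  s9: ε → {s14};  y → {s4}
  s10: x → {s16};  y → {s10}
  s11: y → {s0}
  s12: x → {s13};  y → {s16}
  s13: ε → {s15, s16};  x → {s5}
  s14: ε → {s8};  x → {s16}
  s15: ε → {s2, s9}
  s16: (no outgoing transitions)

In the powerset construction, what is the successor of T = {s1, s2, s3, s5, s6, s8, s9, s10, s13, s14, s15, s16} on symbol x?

s3 on x → {s6, s16}.
s6 on x → {s16}.
s8 on x → {s14}.
s10 on x → {s16}.
s13 on x → {s5}.
s14 on x → {s16}.
No x-transition from s1, s2, s5, s9, s15, s16.
Union after reading x: {s5, s6, s14, s16}.
Now take the ε-closure:
From s5 via ε: add s1, s13.
From s6 via ε: add s10.
From s14 via ε: add s8.
From s13 via ε: add s15.
From s15 via ε: add s2, s9.
From s2 via ε: add s3.
No new states can be added; the closed set is {s1, s2, s3, s5, s6, s8, s9, s10, s13, s14, s15, s16}.

{s1, s2, s3, s5, s6, s8, s9, s10, s13, s14, s15, s16}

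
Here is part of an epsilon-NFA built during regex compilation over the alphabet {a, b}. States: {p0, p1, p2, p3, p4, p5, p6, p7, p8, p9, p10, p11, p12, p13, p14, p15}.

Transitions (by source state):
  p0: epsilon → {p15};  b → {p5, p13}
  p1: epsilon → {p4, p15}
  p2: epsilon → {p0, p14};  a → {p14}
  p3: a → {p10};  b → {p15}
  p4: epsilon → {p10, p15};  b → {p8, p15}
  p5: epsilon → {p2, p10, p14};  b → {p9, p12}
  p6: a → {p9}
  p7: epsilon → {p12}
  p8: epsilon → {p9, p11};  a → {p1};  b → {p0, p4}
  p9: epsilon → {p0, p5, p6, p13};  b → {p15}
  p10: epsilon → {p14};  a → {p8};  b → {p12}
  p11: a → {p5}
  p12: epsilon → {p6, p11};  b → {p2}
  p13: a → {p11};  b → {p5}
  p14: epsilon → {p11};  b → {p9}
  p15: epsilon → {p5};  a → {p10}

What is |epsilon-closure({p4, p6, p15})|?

Start with {p4, p6, p15}.
From p4 via epsilon: add p10.
From p15 via epsilon: add p5.
From p5 via epsilon: add p2, p14.
From p2 via epsilon: add p0.
From p14 via epsilon: add p11.
epsilon-closure = {p0, p2, p4, p5, p6, p10, p11, p14, p15}, which has 9 states.

9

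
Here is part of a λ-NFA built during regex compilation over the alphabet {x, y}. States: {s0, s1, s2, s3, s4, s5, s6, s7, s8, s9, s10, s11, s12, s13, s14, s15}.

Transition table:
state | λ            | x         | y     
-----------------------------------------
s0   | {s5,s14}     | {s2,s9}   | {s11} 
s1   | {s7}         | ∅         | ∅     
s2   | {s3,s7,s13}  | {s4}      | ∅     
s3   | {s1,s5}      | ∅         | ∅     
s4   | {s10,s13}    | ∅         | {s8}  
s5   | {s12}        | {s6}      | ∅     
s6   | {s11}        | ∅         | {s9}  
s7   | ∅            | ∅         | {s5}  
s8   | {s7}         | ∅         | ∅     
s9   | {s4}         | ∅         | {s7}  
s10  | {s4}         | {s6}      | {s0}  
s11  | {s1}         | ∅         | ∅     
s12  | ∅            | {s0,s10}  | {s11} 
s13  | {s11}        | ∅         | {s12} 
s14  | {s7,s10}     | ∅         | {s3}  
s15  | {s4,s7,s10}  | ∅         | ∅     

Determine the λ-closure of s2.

Start with {s2}.
From s2 via λ: add s3, s7, s13.
From s3 via λ: add s1, s5.
From s13 via λ: add s11.
From s5 via λ: add s12.
No new states can be added; the closed set is {s1, s2, s3, s5, s7, s11, s12, s13}.

{s1, s2, s3, s5, s7, s11, s12, s13}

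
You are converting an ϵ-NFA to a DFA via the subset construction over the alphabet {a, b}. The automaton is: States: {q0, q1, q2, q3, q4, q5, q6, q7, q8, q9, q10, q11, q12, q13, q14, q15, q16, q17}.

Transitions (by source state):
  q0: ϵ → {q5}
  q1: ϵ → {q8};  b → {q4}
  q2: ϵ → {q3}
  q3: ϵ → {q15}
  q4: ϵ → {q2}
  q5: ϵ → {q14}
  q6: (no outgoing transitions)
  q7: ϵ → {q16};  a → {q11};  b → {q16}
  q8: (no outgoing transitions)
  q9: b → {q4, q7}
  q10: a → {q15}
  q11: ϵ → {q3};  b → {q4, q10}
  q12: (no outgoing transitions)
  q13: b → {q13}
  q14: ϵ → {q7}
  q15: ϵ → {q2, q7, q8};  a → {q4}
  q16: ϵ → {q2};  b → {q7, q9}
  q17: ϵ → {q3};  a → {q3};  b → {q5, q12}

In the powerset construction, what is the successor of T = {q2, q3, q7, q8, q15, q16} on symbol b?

q7 on b → {q16}.
q16 on b → {q7, q9}.
No b-transition from q2, q3, q8, q15.
Union after reading b: {q7, q9, q16}.
Now take the ϵ-closure:
From q16 via ϵ: add q2.
From q2 via ϵ: add q3.
From q3 via ϵ: add q15.
From q15 via ϵ: add q8.
No new states can be added; the closed set is {q2, q3, q7, q8, q9, q15, q16}.

{q2, q3, q7, q8, q9, q15, q16}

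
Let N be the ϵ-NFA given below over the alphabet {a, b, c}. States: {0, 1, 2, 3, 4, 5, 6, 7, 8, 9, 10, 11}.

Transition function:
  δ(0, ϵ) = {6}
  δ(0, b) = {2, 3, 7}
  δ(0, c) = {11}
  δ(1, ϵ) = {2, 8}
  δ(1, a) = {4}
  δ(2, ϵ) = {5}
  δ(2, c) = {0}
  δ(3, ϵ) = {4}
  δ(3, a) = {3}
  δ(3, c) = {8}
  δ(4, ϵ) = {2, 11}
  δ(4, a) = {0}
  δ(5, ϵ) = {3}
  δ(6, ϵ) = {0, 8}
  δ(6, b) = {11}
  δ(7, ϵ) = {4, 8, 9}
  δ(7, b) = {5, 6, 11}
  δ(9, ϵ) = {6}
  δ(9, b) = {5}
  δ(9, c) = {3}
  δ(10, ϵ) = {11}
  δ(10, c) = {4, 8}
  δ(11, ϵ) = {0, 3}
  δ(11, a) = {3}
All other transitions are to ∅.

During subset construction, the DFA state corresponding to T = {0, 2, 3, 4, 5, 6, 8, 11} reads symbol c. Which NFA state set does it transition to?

{0, 2, 3, 4, 5, 6, 8, 11}

0 on c → {11}.
2 on c → {0}.
3 on c → {8}.
No c-transition from 4, 5, 6, 8, 11.
Union after reading c: {0, 8, 11}.
Now take the ϵ-closure:
From 0 via ϵ: add 6.
From 11 via ϵ: add 3.
From 3 via ϵ: add 4.
From 4 via ϵ: add 2.
From 2 via ϵ: add 5.
No new states can be added; the closed set is {0, 2, 3, 4, 5, 6, 8, 11}.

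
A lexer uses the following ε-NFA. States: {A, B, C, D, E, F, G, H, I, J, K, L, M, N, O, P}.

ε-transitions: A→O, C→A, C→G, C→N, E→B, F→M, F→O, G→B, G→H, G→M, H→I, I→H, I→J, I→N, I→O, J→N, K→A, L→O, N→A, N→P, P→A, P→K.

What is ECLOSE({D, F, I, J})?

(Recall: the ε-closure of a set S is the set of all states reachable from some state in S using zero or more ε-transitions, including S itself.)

{A, D, F, H, I, J, K, M, N, O, P}

Start with {D, F, I, J}.
From F via ε: add M, O.
From I via ε: add H, N.
From N via ε: add A, P.
From P via ε: add K.
No new states can be added; the closed set is {A, D, F, H, I, J, K, M, N, O, P}.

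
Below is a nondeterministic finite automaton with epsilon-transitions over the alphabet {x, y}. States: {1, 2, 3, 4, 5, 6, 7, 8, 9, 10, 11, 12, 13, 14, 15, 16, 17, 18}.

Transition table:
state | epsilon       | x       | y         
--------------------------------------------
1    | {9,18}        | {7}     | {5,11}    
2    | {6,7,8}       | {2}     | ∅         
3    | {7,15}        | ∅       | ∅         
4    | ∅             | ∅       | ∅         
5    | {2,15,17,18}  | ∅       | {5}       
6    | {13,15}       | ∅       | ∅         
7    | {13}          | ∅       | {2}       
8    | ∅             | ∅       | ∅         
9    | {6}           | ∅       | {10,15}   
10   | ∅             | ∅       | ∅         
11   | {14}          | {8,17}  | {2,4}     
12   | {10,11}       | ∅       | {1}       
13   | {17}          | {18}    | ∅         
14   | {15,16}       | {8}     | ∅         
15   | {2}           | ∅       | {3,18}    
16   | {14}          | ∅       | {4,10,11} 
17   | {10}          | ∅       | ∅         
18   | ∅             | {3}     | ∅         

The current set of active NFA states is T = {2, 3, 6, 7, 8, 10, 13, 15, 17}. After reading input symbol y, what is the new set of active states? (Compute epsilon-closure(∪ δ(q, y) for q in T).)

7 on y → {2}.
15 on y → {3, 18}.
No y-transition from 2, 3, 6, 8, 10, 13, 17.
Union after reading y: {2, 3, 18}.
Now take the epsilon-closure:
From 2 via epsilon: add 6, 7, 8.
From 3 via epsilon: add 15.
From 6 via epsilon: add 13.
From 13 via epsilon: add 17.
From 17 via epsilon: add 10.
No new states can be added; the closed set is {2, 3, 6, 7, 8, 10, 13, 15, 17, 18}.

{2, 3, 6, 7, 8, 10, 13, 15, 17, 18}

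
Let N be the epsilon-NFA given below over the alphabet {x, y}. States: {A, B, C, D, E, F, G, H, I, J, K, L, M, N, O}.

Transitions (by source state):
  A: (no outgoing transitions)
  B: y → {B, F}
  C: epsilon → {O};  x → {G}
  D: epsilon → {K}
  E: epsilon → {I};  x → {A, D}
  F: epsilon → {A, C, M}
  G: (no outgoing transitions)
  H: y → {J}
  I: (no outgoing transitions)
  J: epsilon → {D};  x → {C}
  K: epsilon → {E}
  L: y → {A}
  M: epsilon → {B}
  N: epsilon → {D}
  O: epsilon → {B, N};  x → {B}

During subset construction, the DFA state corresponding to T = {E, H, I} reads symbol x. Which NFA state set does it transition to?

E on x → {A, D}.
No x-transition from H, I.
Union after reading x: {A, D}.
Now take the epsilon-closure:
From D via epsilon: add K.
From K via epsilon: add E.
From E via epsilon: add I.
No new states can be added; the closed set is {A, D, E, I, K}.

{A, D, E, I, K}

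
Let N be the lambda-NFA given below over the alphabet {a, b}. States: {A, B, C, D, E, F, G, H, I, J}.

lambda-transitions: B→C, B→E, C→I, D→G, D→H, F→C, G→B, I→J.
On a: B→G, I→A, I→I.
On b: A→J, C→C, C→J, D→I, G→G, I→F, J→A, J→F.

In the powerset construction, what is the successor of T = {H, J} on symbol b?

J on b → {A, F}.
No b-transition from H.
Union after reading b: {A, F}.
Now take the lambda-closure:
From F via lambda: add C.
From C via lambda: add I.
From I via lambda: add J.
No new states can be added; the closed set is {A, C, F, I, J}.

{A, C, F, I, J}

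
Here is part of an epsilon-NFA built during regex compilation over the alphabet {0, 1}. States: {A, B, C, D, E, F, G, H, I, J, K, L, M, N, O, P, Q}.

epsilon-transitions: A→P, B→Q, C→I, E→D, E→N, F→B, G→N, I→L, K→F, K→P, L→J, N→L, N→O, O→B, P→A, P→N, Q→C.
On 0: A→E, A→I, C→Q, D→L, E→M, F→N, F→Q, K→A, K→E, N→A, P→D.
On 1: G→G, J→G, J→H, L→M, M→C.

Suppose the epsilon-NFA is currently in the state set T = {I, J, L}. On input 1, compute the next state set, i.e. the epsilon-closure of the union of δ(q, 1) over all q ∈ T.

J on 1 → {G, H}.
L on 1 → {M}.
No 1-transition from I.
Union after reading 1: {G, H, M}.
Now take the epsilon-closure:
From G via epsilon: add N.
From N via epsilon: add L, O.
From L via epsilon: add J.
From O via epsilon: add B.
From B via epsilon: add Q.
From Q via epsilon: add C.
From C via epsilon: add I.
No new states can be added; the closed set is {B, C, G, H, I, J, L, M, N, O, Q}.

{B, C, G, H, I, J, L, M, N, O, Q}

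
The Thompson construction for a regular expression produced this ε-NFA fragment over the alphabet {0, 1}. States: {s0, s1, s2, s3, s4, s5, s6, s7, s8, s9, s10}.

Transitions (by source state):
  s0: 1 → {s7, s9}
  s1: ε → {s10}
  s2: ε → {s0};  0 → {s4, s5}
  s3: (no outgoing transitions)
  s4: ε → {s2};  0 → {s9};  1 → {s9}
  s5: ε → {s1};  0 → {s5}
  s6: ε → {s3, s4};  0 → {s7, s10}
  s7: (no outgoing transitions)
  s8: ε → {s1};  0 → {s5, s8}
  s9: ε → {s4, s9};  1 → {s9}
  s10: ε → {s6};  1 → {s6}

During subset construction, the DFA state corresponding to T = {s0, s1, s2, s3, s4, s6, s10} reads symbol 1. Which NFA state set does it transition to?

{s0, s2, s3, s4, s6, s7, s9}

s0 on 1 → {s7, s9}.
s4 on 1 → {s9}.
s10 on 1 → {s6}.
No 1-transition from s1, s2, s3, s6.
Union after reading 1: {s6, s7, s9}.
Now take the ε-closure:
From s6 via ε: add s3, s4.
From s4 via ε: add s2.
From s2 via ε: add s0.
No new states can be added; the closed set is {s0, s2, s3, s4, s6, s7, s9}.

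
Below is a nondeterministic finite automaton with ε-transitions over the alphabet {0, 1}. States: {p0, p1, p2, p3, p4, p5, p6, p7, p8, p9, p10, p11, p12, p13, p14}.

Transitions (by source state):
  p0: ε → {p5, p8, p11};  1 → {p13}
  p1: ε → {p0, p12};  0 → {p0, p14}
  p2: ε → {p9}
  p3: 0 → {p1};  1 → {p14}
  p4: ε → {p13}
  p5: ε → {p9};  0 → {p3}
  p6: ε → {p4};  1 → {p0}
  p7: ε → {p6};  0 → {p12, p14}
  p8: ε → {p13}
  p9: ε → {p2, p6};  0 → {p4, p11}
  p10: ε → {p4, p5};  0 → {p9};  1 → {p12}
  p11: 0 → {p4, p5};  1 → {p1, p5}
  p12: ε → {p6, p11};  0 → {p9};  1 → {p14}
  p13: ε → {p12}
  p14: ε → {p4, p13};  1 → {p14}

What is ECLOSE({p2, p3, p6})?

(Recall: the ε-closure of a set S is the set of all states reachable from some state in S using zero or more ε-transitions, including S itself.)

Start with {p2, p3, p6}.
From p2 via ε: add p9.
From p6 via ε: add p4.
From p4 via ε: add p13.
From p13 via ε: add p12.
From p12 via ε: add p11.
No new states can be added; the closed set is {p2, p3, p4, p6, p9, p11, p12, p13}.

{p2, p3, p4, p6, p9, p11, p12, p13}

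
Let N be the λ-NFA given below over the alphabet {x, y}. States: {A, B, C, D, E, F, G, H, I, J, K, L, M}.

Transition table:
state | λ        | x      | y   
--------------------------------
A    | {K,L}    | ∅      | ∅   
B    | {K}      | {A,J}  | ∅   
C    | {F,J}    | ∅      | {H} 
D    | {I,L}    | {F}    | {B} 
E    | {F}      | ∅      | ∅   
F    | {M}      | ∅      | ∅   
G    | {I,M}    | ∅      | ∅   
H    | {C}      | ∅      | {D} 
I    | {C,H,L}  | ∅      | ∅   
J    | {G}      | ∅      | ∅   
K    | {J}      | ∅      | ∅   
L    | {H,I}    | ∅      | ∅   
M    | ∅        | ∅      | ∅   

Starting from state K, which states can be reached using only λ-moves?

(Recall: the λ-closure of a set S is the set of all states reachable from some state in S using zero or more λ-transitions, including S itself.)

Start with {K}.
From K via λ: add J.
From J via λ: add G.
From G via λ: add I, M.
From I via λ: add C, H, L.
From C via λ: add F.
No new states can be added; the closed set is {C, F, G, H, I, J, K, L, M}.

{C, F, G, H, I, J, K, L, M}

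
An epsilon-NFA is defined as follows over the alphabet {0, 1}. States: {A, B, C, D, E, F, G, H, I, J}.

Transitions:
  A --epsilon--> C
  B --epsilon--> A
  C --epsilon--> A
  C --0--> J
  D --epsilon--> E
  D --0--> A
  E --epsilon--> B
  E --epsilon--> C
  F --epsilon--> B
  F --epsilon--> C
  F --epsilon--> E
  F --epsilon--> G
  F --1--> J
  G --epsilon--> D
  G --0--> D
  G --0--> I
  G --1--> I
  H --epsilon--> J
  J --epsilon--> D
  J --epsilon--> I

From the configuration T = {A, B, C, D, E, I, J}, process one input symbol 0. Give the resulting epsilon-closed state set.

{A, B, C, D, E, I, J}

C on 0 → {J}.
D on 0 → {A}.
No 0-transition from A, B, E, I, J.
Union after reading 0: {A, J}.
Now take the epsilon-closure:
From A via epsilon: add C.
From J via epsilon: add D, I.
From D via epsilon: add E.
From E via epsilon: add B.
No new states can be added; the closed set is {A, B, C, D, E, I, J}.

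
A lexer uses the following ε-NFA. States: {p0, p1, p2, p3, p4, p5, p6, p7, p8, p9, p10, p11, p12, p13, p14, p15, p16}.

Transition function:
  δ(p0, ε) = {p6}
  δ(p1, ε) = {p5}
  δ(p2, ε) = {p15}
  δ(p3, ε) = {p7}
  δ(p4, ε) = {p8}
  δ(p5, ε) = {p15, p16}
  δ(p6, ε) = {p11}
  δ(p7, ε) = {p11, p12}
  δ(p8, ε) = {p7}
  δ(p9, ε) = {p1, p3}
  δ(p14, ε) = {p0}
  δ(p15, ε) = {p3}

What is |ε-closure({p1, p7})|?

8

Start with {p1, p7}.
From p1 via ε: add p5.
From p7 via ε: add p11, p12.
From p5 via ε: add p15, p16.
From p15 via ε: add p3.
ε-closure = {p1, p3, p5, p7, p11, p12, p15, p16}, which has 8 states.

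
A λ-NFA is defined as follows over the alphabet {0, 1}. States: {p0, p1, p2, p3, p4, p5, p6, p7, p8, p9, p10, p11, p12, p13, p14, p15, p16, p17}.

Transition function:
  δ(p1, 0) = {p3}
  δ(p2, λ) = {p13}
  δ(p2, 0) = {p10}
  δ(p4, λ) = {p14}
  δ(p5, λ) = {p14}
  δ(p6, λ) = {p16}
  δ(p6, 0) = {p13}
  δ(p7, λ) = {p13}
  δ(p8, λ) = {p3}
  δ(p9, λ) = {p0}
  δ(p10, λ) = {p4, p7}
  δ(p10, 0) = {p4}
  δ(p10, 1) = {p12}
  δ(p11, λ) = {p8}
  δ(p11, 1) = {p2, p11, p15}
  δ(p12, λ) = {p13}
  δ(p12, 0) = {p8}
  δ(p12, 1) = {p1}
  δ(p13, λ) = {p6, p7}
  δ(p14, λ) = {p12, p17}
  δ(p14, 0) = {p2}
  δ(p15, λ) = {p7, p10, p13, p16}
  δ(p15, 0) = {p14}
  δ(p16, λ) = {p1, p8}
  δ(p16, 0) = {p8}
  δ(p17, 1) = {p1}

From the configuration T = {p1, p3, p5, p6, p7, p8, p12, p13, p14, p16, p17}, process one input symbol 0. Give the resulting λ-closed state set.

{p1, p2, p3, p6, p7, p8, p13, p16}

p1 on 0 → {p3}.
p6 on 0 → {p13}.
p12 on 0 → {p8}.
p14 on 0 → {p2}.
p16 on 0 → {p8}.
No 0-transition from p3, p5, p7, p8, p13, p17.
Union after reading 0: {p2, p3, p8, p13}.
Now take the λ-closure:
From p13 via λ: add p6, p7.
From p6 via λ: add p16.
From p16 via λ: add p1.
No new states can be added; the closed set is {p1, p2, p3, p6, p7, p8, p13, p16}.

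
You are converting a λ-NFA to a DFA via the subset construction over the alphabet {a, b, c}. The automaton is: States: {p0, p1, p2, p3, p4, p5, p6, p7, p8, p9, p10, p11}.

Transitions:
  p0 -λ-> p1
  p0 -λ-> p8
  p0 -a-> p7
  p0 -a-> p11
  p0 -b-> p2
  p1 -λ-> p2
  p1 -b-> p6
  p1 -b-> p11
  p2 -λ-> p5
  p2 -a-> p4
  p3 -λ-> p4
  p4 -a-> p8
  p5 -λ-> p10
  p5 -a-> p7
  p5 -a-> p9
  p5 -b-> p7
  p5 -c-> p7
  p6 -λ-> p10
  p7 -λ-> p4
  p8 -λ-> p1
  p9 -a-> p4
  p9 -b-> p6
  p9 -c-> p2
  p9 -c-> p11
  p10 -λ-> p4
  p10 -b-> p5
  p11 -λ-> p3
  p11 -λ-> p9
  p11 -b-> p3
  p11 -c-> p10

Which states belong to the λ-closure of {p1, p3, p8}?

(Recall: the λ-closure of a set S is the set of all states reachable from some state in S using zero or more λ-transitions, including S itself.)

{p1, p2, p3, p4, p5, p8, p10}

Start with {p1, p3, p8}.
From p1 via λ: add p2.
From p3 via λ: add p4.
From p2 via λ: add p5.
From p5 via λ: add p10.
No new states can be added; the closed set is {p1, p2, p3, p4, p5, p8, p10}.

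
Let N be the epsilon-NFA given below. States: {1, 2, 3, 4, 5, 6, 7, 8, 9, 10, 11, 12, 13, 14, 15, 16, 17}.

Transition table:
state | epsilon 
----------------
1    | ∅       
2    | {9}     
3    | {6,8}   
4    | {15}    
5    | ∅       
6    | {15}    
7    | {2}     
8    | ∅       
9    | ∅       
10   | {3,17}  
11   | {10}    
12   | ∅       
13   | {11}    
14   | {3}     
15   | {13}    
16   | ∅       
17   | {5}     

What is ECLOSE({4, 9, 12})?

{3, 4, 5, 6, 8, 9, 10, 11, 12, 13, 15, 17}

Start with {4, 9, 12}.
From 4 via epsilon: add 15.
From 15 via epsilon: add 13.
From 13 via epsilon: add 11.
From 11 via epsilon: add 10.
From 10 via epsilon: add 3, 17.
From 3 via epsilon: add 6, 8.
From 17 via epsilon: add 5.
No new states can be added; the closed set is {3, 4, 5, 6, 8, 9, 10, 11, 12, 13, 15, 17}.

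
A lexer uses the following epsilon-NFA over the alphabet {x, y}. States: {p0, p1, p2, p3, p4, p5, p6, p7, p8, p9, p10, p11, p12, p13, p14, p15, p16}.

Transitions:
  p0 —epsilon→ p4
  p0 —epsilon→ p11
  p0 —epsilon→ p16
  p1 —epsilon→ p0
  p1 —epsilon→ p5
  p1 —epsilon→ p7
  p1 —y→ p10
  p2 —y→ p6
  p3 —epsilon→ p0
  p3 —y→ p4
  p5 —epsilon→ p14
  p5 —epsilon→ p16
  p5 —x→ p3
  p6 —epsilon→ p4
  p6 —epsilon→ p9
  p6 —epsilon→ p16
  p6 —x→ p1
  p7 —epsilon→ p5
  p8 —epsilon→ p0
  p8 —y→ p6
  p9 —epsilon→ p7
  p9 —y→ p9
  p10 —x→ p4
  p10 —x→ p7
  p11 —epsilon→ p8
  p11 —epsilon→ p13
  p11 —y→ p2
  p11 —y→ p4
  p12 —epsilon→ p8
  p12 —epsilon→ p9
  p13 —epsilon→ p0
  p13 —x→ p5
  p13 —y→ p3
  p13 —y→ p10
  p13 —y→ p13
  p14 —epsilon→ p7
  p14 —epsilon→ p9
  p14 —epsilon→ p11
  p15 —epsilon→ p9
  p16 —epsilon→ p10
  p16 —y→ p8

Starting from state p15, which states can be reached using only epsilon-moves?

Start with {p15}.
From p15 via epsilon: add p9.
From p9 via epsilon: add p7.
From p7 via epsilon: add p5.
From p5 via epsilon: add p14, p16.
From p14 via epsilon: add p11.
From p16 via epsilon: add p10.
From p11 via epsilon: add p8, p13.
From p8 via epsilon: add p0.
From p0 via epsilon: add p4.
No new states can be added; the closed set is {p0, p4, p5, p7, p8, p9, p10, p11, p13, p14, p15, p16}.

{p0, p4, p5, p7, p8, p9, p10, p11, p13, p14, p15, p16}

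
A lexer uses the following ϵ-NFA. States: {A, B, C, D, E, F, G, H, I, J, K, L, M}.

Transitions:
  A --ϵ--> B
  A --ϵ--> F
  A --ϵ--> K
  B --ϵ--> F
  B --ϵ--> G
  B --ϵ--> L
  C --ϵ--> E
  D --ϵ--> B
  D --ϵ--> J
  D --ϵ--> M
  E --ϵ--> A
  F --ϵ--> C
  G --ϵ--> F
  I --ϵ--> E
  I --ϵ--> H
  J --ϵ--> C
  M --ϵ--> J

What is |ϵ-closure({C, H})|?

Start with {C, H}.
From C via ϵ: add E.
From E via ϵ: add A.
From A via ϵ: add B, F, K.
From B via ϵ: add G, L.
ϵ-closure = {A, B, C, E, F, G, H, K, L}, which has 9 states.

9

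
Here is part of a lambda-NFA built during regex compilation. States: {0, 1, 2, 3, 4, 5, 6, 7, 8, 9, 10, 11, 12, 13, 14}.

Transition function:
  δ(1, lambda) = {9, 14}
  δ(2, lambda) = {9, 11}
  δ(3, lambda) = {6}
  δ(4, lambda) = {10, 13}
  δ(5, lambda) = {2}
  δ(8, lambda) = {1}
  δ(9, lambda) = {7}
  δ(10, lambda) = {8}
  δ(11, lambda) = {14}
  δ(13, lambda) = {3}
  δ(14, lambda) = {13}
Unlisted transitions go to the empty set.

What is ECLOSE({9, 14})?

Start with {9, 14}.
From 9 via lambda: add 7.
From 14 via lambda: add 13.
From 13 via lambda: add 3.
From 3 via lambda: add 6.
No new states can be added; the closed set is {3, 6, 7, 9, 13, 14}.

{3, 6, 7, 9, 13, 14}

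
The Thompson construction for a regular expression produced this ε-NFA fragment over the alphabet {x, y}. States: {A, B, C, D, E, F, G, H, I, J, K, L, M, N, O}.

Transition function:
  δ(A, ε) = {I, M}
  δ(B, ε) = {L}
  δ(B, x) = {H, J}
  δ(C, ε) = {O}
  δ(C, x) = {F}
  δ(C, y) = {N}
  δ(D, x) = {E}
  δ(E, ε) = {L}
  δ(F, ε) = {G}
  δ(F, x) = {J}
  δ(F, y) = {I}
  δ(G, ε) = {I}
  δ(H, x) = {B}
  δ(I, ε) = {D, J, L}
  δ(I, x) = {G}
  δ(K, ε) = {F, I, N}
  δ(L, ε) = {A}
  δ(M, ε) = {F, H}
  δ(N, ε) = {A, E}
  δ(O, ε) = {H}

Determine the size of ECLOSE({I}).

Start with {I}.
From I via ε: add D, J, L.
From L via ε: add A.
From A via ε: add M.
From M via ε: add F, H.
From F via ε: add G.
ε-closure = {A, D, F, G, H, I, J, L, M}, which has 9 states.

9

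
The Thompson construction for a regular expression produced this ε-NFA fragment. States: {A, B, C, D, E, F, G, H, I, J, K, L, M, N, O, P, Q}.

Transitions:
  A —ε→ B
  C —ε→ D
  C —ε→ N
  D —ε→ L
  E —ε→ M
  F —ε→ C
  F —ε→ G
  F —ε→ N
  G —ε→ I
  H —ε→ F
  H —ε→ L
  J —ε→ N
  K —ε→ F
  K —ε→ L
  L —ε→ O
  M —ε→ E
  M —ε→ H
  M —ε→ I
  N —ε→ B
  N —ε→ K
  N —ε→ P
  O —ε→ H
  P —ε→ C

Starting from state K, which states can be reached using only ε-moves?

{B, C, D, F, G, H, I, K, L, N, O, P}

Start with {K}.
From K via ε: add F, L.
From F via ε: add C, G, N.
From L via ε: add O.
From C via ε: add D.
From G via ε: add I.
From N via ε: add B, P.
From O via ε: add H.
No new states can be added; the closed set is {B, C, D, F, G, H, I, K, L, N, O, P}.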